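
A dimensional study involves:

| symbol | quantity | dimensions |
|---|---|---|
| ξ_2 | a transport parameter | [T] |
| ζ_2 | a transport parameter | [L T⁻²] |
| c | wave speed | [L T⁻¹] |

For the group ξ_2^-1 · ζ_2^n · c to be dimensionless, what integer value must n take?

Balance the L exponent: (1)·n from ζ_2, plus −(0) + (1) = 1 from the rest, must sum to zero.
n + 1 = 0, so n = -1.

-1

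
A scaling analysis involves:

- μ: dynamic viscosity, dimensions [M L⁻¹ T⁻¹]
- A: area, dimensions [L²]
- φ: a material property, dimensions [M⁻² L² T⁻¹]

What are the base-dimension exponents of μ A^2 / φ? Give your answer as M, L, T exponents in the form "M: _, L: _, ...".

Collect each base-dimension exponent across the product:
  M: (1) + 2·(0) − (-2) = 3
  L: (-1) + 2·(2) − (2) = 1
  T: (-1) + 2·(0) − (-1) = 0
So the dimensions are [M³ L].

M: 3, L: 1, T: 0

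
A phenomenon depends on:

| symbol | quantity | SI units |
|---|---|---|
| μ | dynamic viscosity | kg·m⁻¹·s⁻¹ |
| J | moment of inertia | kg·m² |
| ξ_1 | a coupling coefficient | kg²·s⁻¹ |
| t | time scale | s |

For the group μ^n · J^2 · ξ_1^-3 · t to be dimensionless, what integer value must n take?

Balance the M exponent: (1)·n from μ, plus 2·(1) − 3·(2) + (0) = -4 from the rest, must sum to zero.
n − 4 = 0, so n = 4.

4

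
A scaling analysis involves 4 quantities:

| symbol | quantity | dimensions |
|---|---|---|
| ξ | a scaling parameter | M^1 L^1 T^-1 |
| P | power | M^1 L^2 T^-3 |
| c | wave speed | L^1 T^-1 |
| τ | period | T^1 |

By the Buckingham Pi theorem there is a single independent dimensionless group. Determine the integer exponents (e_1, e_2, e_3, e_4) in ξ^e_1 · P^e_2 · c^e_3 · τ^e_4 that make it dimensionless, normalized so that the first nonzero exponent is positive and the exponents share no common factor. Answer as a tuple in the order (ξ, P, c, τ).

(1, -1, 1, -1)

M: e_1·(1) + e_2·(1) + e_3·(0) + e_4·(0) = 0
L: e_1·(1) + e_2·(2) + e_3·(1) + e_4·(0) = 0
T: e_1·(-1) + e_2·(-3) + e_3·(-1) + e_4·(1) = 0
Solving this homogeneous linear system for the smallest-integer solution (first nonzero entry positive) gives (1, -1, 1, -1).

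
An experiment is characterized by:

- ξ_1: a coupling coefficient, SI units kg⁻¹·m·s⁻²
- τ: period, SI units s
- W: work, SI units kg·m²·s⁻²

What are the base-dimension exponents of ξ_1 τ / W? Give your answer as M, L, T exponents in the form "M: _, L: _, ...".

M: -2, L: -1, T: 1

Collect each base-dimension exponent across the product:
  M: (-1) + (0) − (1) = -2
  L: (1) + (0) − (2) = -1
  T: (-2) + (1) − (-2) = 1
So the dimensions are [M⁻² L⁻¹ T].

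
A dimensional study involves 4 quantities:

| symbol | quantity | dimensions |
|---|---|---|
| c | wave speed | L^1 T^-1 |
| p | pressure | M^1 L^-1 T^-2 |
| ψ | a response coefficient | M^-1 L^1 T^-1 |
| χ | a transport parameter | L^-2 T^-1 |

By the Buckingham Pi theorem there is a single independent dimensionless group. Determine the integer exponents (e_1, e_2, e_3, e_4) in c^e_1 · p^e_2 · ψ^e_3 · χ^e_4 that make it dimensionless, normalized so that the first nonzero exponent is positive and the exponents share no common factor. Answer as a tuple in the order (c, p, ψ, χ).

(2, -1, -1, 1)

M: e_1·(0) + e_2·(1) + e_3·(-1) + e_4·(0) = 0
L: e_1·(1) + e_2·(-1) + e_3·(1) + e_4·(-2) = 0
T: e_1·(-1) + e_2·(-2) + e_3·(-1) + e_4·(-1) = 0
Solving this homogeneous linear system for the smallest-integer solution (first nonzero entry positive) gives (2, -1, -1, 1).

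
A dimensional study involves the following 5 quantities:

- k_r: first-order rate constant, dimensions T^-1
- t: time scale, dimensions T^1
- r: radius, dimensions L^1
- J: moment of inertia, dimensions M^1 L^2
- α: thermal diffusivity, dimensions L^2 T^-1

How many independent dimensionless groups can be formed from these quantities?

There are 5 variables and 3 base dimensions (M, L, T).
The dimension matrix has rank 3.
Independent dimensionless groups: 5 − 3 = 2.

2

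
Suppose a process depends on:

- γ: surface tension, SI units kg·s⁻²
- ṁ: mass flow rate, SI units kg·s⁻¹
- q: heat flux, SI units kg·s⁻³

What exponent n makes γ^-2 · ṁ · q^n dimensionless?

Balance the M exponent: (1)·n from q, plus −2·(1) + (1) = -1 from the rest, must sum to zero.
n − 1 = 0, so n = 1.

1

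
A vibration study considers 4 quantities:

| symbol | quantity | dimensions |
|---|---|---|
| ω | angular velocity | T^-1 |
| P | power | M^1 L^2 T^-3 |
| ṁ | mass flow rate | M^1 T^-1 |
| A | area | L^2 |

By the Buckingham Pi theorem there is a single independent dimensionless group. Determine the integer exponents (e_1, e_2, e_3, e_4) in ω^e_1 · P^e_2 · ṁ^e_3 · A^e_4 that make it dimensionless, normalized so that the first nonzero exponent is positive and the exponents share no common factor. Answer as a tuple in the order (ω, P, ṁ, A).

(2, -1, 1, 1)

M: e_1·(0) + e_2·(1) + e_3·(1) + e_4·(0) = 0
L: e_1·(0) + e_2·(2) + e_3·(0) + e_4·(2) = 0
T: e_1·(-1) + e_2·(-3) + e_3·(-1) + e_4·(0) = 0
Solving this homogeneous linear system for the smallest-integer solution (first nonzero entry positive) gives (2, -1, 1, 1).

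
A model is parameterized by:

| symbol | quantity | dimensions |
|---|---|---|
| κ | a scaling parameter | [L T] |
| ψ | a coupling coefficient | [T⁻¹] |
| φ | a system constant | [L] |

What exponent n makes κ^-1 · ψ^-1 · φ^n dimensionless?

1

Balance the L exponent: (1)·n from φ, plus −(1) − (0) = -1 from the rest, must sum to zero.
n − 1 = 0, so n = 1.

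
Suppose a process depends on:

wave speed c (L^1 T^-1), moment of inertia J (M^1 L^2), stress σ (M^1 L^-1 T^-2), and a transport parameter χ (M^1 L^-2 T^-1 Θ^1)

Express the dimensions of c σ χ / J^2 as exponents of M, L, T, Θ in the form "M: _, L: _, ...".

Collect each base-dimension exponent across the product:
  M: (0) − 2·(1) + (1) + (1) = 0
  L: (1) − 2·(2) + (-1) + (-2) = -6
  T: (-1) − 2·(0) + (-2) + (-1) = -4
  Θ: (0) − 2·(0) + (0) + (1) = 1
So the dimensions are [L⁻⁶ T⁻⁴ Θ].

M: 0, L: -6, T: -4, Θ: 1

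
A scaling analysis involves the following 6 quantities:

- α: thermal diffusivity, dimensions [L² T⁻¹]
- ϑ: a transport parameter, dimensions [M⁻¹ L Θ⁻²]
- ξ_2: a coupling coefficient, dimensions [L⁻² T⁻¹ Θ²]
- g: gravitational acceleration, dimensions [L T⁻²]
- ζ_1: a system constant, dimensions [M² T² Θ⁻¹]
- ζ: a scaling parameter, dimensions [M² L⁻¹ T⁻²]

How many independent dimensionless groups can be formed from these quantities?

There are 6 variables and 4 base dimensions (M, L, T, Θ).
The dimension matrix has rank 4.
Independent dimensionless groups: 6 − 4 = 2.

2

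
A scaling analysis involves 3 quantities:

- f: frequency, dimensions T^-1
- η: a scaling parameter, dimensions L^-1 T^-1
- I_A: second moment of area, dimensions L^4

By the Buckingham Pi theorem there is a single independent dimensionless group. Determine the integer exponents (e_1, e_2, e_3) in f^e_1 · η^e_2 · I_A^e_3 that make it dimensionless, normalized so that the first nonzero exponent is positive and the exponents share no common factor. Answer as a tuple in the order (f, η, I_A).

(4, -4, -1)

L: e_1·(0) + e_2·(-1) + e_3·(4) = 0
T: e_1·(-1) + e_2·(-1) + e_3·(0) = 0
Solving this homogeneous linear system for the smallest-integer solution (first nonzero entry positive) gives (4, -4, -1).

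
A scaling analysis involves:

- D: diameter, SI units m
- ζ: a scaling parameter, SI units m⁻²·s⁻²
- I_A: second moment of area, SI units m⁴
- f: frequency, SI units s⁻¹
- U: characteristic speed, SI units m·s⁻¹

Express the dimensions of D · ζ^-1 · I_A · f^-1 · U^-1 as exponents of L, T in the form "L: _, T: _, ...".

L: 6, T: 4

Collect each base-dimension exponent across the product:
  L: (1) − (-2) + (4) − (0) − (1) = 6
  T: (0) − (-2) + (0) − (-1) − (-1) = 4
So the dimensions are [L⁶ T⁴].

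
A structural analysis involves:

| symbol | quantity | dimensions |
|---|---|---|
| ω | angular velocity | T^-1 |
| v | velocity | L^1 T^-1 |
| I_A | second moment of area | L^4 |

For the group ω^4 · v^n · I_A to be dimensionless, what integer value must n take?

-4

Balance the L exponent: (1)·n from v, plus 4·(0) + (4) = 4 from the rest, must sum to zero.
n + 4 = 0, so n = -4.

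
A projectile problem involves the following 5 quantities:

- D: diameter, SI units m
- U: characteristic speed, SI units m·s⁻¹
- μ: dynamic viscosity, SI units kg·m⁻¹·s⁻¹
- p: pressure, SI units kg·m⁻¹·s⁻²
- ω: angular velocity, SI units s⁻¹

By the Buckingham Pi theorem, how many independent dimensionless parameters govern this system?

2

There are 5 variables and 3 base dimensions (M, L, T).
The dimension matrix has rank 3.
Independent dimensionless groups: 5 − 3 = 2.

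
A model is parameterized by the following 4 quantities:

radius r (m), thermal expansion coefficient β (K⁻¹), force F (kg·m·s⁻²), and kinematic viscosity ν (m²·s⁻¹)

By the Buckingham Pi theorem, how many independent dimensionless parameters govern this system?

0

There are 4 variables and 4 base dimensions (M, L, T, Θ).
The dimension matrix has rank 4.
Independent dimensionless groups: 4 − 4 = 0.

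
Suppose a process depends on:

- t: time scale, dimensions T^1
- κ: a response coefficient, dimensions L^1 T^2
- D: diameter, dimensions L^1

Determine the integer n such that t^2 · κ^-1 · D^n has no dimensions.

Balance the L exponent: (1)·n from D, plus 2·(0) − (1) = -1 from the rest, must sum to zero.
n − 1 = 0, so n = 1.

1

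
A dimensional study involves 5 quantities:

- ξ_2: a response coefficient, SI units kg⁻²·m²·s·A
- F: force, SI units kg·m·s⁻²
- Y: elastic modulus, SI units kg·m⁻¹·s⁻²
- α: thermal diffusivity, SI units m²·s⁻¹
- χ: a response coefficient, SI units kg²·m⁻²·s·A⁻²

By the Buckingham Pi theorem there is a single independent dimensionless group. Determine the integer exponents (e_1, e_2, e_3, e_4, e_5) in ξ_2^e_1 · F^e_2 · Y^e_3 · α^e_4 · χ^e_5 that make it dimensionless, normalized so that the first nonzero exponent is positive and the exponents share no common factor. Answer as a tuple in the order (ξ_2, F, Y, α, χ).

(2, 1, 1, -1, 1)

M: e_1·(-2) + e_2·(1) + e_3·(1) + e_4·(0) + e_5·(2) = 0
L: e_1·(2) + e_2·(1) + e_3·(-1) + e_4·(2) + e_5·(-2) = 0
T: e_1·(1) + e_2·(-2) + e_3·(-2) + e_4·(-1) + e_5·(1) = 0
I: e_1·(1) + e_2·(0) + e_3·(0) + e_4·(0) + e_5·(-2) = 0
Solving this homogeneous linear system for the smallest-integer solution (first nonzero entry positive) gives (2, 1, 1, -1, 1).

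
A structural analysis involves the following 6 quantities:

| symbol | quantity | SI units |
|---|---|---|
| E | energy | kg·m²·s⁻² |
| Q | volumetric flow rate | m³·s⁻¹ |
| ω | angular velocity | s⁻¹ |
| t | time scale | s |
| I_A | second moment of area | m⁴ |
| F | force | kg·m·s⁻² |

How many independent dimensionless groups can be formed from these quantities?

There are 6 variables and 3 base dimensions (M, L, T).
The dimension matrix has rank 3.
Independent dimensionless groups: 6 − 3 = 3.

3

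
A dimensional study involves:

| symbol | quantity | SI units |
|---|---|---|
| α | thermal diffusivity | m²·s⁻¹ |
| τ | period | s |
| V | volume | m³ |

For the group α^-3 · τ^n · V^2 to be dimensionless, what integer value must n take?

Balance the T exponent: (1)·n from τ, plus −3·(-1) + 2·(0) = 3 from the rest, must sum to zero.
n + 3 = 0, so n = -3.

-3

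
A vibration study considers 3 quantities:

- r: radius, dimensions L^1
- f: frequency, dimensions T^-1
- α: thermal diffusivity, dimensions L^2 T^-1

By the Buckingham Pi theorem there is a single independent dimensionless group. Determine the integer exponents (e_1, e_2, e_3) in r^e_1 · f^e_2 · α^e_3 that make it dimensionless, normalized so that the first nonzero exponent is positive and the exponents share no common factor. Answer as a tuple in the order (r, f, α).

L: e_1·(1) + e_2·(0) + e_3·(2) = 0
T: e_1·(0) + e_2·(-1) + e_3·(-1) = 0
Solving this homogeneous linear system for the smallest-integer solution (first nonzero entry positive) gives (2, 1, -1).

(2, 1, -1)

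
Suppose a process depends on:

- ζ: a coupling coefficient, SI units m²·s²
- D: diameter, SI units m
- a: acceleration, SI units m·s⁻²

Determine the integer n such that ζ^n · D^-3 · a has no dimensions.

Balance the L exponent: (2)·n from ζ, plus −3·(1) + (1) = -2 from the rest, must sum to zero.
2n − 2 = 0, so n = 1.

1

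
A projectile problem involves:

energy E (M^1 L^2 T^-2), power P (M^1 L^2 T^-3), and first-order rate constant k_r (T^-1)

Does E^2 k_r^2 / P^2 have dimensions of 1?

yes

Sum the exponent of each base dimension across the product:
  M: 2·[E]_M − 2·[P]_M + 2·[k_r]_M = 2·(1) − 2·(1) + 2·(0) = 0
  L: 2·[E]_L − 2·[P]_L + 2·[k_r]_L = 2·(2) − 2·(2) + 2·(0) = 0
  T: 2·[E]_T − 2·[P]_T + 2·[k_r]_T = 2·(-2) − 2·(-3) + 2·(-1) = 0
All base exponents vanish — dimensionless.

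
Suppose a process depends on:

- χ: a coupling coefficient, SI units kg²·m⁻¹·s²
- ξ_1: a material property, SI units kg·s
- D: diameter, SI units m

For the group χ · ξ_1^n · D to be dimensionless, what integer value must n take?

-2

Balance the M exponent: (1)·n from ξ_1, plus (2) + (0) = 2 from the rest, must sum to zero.
n + 2 = 0, so n = -2.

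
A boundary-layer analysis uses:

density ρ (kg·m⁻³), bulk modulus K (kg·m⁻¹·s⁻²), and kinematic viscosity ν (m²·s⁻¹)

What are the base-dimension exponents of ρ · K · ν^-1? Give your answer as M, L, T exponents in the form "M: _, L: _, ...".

M: 2, L: -6, T: -1

Collect each base-dimension exponent across the product:
  M: (1) + (1) − (0) = 2
  L: (-3) + (-1) − (2) = -6
  T: (0) + (-2) − (-1) = -1
So the dimensions are [M² L⁻⁶ T⁻¹].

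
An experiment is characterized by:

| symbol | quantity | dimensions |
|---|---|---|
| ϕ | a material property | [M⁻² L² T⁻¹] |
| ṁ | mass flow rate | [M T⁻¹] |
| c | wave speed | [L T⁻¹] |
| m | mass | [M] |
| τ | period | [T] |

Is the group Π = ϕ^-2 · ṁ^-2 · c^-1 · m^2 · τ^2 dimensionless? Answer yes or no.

no

Sum the exponent of each base dimension across the product:
  M: −2·[ϕ]_M − 2·[ṁ]_M − [c]_M + 2·[m]_M + 2·[τ]_M = −2·(-2) − 2·(1) − (0) + 2·(1) + 2·(0) = 4
  L: −2·[ϕ]_L − 2·[ṁ]_L − [c]_L + 2·[m]_L + 2·[τ]_L = −2·(2) − 2·(0) − (1) + 2·(0) + 2·(0) = -5
  T: −2·[ϕ]_T − 2·[ṁ]_T − [c]_T + 2·[m]_T + 2·[τ]_T = −2·(-1) − 2·(-1) − (-1) + 2·(0) + 2·(1) = 7
Net dimensions [M⁴ L⁻⁵ T⁷] ≠ [1] — not dimensionless.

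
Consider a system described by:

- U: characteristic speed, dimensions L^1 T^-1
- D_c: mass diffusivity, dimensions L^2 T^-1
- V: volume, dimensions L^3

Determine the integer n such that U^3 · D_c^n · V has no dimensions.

-3

Balance the L exponent: (2)·n from D_c, plus 3·(1) + (3) = 6 from the rest, must sum to zero.
2n + 6 = 0, so n = -3.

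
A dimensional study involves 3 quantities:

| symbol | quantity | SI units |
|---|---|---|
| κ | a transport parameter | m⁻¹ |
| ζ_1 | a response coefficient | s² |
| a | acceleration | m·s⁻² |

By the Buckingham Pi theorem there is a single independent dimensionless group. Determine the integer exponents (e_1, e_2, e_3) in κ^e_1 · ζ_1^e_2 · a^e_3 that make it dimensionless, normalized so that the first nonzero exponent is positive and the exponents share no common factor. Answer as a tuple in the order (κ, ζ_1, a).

(1, 1, 1)

L: e_1·(-1) + e_2·(0) + e_3·(1) = 0
T: e_1·(0) + e_2·(2) + e_3·(-2) = 0
Solving this homogeneous linear system for the smallest-integer solution (first nonzero entry positive) gives (1, 1, 1).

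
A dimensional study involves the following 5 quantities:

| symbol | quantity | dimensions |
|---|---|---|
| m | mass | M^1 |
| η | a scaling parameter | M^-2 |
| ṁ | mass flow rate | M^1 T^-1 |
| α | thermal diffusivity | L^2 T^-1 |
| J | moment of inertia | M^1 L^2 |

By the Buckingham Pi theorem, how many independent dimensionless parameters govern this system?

2

There are 5 variables and 3 base dimensions (M, L, T).
The dimension matrix has rank 3.
Independent dimensionless groups: 5 − 3 = 2.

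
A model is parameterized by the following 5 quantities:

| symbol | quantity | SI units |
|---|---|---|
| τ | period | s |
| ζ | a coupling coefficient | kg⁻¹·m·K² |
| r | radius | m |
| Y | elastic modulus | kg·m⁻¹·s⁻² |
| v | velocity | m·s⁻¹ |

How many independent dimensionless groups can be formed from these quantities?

1

There are 5 variables and 4 base dimensions (M, L, T, Θ).
The dimension matrix has rank 4.
Independent dimensionless groups: 5 − 4 = 1.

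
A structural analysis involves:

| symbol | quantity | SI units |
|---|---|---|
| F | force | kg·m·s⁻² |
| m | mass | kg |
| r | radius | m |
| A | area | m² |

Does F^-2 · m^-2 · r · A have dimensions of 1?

no

Sum the exponent of each base dimension across the product:
  M: −2·[F]_M − 2·[m]_M + [r]_M + [A]_M = −2·(1) − 2·(1) + (0) + (0) = -4
  L: −2·[F]_L − 2·[m]_L + [r]_L + [A]_L = −2·(1) − 2·(0) + (1) + (2) = 1
  T: −2·[F]_T − 2·[m]_T + [r]_T + [A]_T = −2·(-2) − 2·(0) + (0) + (0) = 4
Net dimensions [M⁻⁴ L T⁴] ≠ [1] — not dimensionless.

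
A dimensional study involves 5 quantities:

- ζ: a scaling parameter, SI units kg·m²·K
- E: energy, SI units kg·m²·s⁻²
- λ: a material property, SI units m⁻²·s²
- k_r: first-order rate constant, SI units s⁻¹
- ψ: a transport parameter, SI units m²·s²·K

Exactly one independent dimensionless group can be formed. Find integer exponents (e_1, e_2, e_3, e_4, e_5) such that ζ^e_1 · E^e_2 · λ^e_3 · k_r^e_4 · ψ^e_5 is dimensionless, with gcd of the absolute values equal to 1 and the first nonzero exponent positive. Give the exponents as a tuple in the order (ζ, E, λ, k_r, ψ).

M: e_1·(1) + e_2·(1) + e_3·(0) + e_4·(0) + e_5·(0) = 0
L: e_1·(2) + e_2·(2) + e_3·(-2) + e_4·(0) + e_5·(2) = 0
T: e_1·(0) + e_2·(-2) + e_3·(2) + e_4·(-1) + e_5·(2) = 0
Θ: e_1·(1) + e_2·(0) + e_3·(0) + e_4·(0) + e_5·(1) = 0
Solving this homogeneous linear system for the smallest-integer solution (first nonzero entry positive) gives (1, -1, -1, -2, -1).

(1, -1, -1, -2, -1)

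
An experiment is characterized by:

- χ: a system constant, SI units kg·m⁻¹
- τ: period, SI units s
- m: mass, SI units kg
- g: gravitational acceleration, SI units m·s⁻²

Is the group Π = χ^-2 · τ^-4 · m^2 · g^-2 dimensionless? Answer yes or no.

yes

Sum the exponent of each base dimension across the product:
  M: −2·[χ]_M − 4·[τ]_M + 2·[m]_M − 2·[g]_M = −2·(1) − 4·(0) + 2·(1) − 2·(0) = 0
  L: −2·[χ]_L − 4·[τ]_L + 2·[m]_L − 2·[g]_L = −2·(-1) − 4·(0) + 2·(0) − 2·(1) = 0
  T: −2·[χ]_T − 4·[τ]_T + 2·[m]_T − 2·[g]_T = −2·(0) − 4·(1) + 2·(0) − 2·(-2) = 0
All base exponents vanish — dimensionless.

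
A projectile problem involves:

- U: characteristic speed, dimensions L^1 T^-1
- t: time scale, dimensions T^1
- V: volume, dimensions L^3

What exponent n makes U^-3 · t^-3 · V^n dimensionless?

Balance the L exponent: (3)·n from V, plus −3·(1) − 3·(0) = -3 from the rest, must sum to zero.
3n − 3 = 0, so n = 1.

1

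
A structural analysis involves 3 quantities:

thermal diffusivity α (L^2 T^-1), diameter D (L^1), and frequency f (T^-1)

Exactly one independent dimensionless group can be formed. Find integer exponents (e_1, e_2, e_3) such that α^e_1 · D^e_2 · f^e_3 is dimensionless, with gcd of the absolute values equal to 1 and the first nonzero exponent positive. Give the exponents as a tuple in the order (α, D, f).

(1, -2, -1)

L: e_1·(2) + e_2·(1) + e_3·(0) = 0
T: e_1·(-1) + e_2·(0) + e_3·(-1) = 0
Solving this homogeneous linear system for the smallest-integer solution (first nonzero entry positive) gives (1, -2, -1).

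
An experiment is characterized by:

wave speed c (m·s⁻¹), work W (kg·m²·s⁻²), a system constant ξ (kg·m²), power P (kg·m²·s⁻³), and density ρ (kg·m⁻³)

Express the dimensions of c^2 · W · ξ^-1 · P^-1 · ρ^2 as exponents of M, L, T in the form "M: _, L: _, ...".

M: 1, L: -6, T: -1

Collect each base-dimension exponent across the product:
  M: 2·(0) + (1) − (1) − (1) + 2·(1) = 1
  L: 2·(1) + (2) − (2) − (2) + 2·(-3) = -6
  T: 2·(-1) + (-2) − (0) − (-3) + 2·(0) = -1
So the dimensions are [M L⁻⁶ T⁻¹].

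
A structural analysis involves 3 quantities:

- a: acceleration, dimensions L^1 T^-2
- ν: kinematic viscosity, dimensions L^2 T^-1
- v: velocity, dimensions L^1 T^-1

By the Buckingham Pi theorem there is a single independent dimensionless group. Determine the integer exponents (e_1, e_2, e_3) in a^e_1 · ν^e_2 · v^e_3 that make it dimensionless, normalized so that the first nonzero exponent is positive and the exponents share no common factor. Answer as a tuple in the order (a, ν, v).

L: e_1·(1) + e_2·(2) + e_3·(1) = 0
T: e_1·(-2) + e_2·(-1) + e_3·(-1) = 0
Solving this homogeneous linear system for the smallest-integer solution (first nonzero entry positive) gives (1, 1, -3).

(1, 1, -3)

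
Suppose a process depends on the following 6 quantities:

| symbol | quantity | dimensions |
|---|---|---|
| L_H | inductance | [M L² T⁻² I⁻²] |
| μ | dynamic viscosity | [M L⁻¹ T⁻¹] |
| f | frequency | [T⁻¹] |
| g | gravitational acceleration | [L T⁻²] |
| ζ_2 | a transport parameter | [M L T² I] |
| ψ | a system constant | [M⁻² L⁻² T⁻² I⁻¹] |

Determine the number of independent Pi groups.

2

There are 6 variables and 4 base dimensions (M, L, T, I).
The dimension matrix has rank 4.
Independent dimensionless groups: 6 − 4 = 2.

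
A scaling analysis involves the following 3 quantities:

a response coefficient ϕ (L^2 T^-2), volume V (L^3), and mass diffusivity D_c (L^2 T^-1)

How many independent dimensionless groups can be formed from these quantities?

There are 3 variables and 2 base dimensions (L, T).
The dimension matrix has rank 2.
Independent dimensionless groups: 3 − 2 = 1.

1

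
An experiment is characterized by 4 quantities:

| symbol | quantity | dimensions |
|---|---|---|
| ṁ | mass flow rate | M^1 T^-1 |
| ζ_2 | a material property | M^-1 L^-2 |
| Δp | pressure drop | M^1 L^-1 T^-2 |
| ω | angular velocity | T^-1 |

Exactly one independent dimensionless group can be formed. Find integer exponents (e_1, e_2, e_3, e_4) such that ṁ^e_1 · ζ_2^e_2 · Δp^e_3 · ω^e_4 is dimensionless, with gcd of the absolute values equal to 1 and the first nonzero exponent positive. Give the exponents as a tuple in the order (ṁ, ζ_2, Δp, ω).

(3, 1, -2, 1)

M: e_1·(1) + e_2·(-1) + e_3·(1) + e_4·(0) = 0
L: e_1·(0) + e_2·(-2) + e_3·(-1) + e_4·(0) = 0
T: e_1·(-1) + e_2·(0) + e_3·(-2) + e_4·(-1) = 0
Solving this homogeneous linear system for the smallest-integer solution (first nonzero entry positive) gives (3, 1, -2, 1).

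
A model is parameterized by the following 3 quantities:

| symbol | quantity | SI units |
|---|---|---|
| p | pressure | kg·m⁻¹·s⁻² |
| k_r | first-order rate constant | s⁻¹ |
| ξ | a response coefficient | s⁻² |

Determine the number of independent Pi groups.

There are 3 variables and 3 base dimensions (M, L, T).
The dimension matrix has rank 2 (less than 3: the dimension vectors are linearly dependent).
Independent dimensionless groups: 3 − 2 = 1.

1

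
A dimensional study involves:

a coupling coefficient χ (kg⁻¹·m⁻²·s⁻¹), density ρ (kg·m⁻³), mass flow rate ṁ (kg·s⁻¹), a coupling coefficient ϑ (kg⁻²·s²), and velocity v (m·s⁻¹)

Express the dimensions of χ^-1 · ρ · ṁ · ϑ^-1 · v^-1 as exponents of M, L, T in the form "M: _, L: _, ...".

M: 5, L: -2, T: -1

Collect each base-dimension exponent across the product:
  M: −(-1) + (1) + (1) − (-2) − (0) = 5
  L: −(-2) + (-3) + (0) − (0) − (1) = -2
  T: −(-1) + (0) + (-1) − (2) − (-1) = -1
So the dimensions are [M⁵ L⁻² T⁻¹].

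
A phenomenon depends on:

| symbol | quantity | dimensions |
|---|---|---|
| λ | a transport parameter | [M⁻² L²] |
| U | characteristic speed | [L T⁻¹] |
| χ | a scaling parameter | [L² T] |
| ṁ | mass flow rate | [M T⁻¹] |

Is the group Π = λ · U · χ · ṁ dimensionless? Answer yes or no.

Sum the exponent of each base dimension across the product:
  M: [λ]_M + [U]_M + [χ]_M + [ṁ]_M = (-2) + (0) + (0) + (1) = -1
  L: [λ]_L + [U]_L + [χ]_L + [ṁ]_L = (2) + (1) + (2) + (0) = 5
  T: [λ]_T + [U]_T + [χ]_T + [ṁ]_T = (0) + (-1) + (1) + (-1) = -1
Net dimensions [M⁻¹ L⁵ T⁻¹] ≠ [1] — not dimensionless.

no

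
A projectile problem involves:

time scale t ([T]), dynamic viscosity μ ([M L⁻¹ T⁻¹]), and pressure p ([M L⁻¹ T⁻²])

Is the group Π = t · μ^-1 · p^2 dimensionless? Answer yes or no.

Sum the exponent of each base dimension across the product:
  M: [t]_M − [μ]_M + 2·[p]_M = (0) − (1) + 2·(1) = 1
  L: [t]_L − [μ]_L + 2·[p]_L = (0) − (-1) + 2·(-1) = -1
  T: [t]_T − [μ]_T + 2·[p]_T = (1) − (-1) + 2·(-2) = -2
Net dimensions [M L⁻¹ T⁻²] ≠ [1] — not dimensionless.

no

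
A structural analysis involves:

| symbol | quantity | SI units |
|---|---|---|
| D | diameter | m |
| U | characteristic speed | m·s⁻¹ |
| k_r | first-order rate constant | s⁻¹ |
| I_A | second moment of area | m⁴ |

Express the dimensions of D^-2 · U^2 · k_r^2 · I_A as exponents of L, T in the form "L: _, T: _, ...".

L: 4, T: -4

Collect each base-dimension exponent across the product:
  L: −2·(1) + 2·(1) + 2·(0) + (4) = 4
  T: −2·(0) + 2·(-1) + 2·(-1) + (0) = -4
So the dimensions are [L⁴ T⁻⁴].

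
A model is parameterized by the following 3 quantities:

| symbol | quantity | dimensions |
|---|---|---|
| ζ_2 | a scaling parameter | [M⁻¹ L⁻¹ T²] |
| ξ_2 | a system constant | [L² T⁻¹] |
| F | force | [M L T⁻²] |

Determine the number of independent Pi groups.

1

There are 3 variables and 3 base dimensions (M, L, T).
The dimension matrix has rank 2 (less than 3: the dimension vectors are linearly dependent).
Independent dimensionless groups: 3 − 2 = 1.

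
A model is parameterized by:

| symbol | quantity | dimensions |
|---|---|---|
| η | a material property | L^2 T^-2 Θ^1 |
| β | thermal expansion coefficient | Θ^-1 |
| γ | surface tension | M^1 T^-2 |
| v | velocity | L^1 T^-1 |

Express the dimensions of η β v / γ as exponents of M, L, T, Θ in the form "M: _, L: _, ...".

Collect each base-dimension exponent across the product:
  M: (0) + (0) − (1) + (0) = -1
  L: (2) + (0) − (0) + (1) = 3
  T: (-2) + (0) − (-2) + (-1) = -1
  Θ: (1) + (-1) − (0) + (0) = 0
So the dimensions are [M⁻¹ L³ T⁻¹].

M: -1, L: 3, T: -1, Θ: 0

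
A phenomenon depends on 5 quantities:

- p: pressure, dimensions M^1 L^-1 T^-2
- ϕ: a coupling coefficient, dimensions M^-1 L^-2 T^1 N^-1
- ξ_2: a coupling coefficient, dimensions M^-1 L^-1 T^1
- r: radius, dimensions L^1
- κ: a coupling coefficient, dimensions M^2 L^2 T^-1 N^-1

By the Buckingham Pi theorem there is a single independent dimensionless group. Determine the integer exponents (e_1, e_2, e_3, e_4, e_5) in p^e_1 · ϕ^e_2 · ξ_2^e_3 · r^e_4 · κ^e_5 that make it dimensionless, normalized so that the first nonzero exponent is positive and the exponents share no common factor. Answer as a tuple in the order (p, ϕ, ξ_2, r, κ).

M: e_1·(1) + e_2·(-1) + e_3·(-1) + e_4·(0) + e_5·(2) = 0
L: e_1·(-1) + e_2·(-2) + e_3·(-1) + e_4·(1) + e_5·(2) = 0
T: e_1·(-2) + e_2·(1) + e_3·(1) + e_4·(0) + e_5·(-1) = 0
N: e_1·(0) + e_2·(-1) + e_3·(0) + e_4·(0) + e_5·(-1) = 0
Solving this homogeneous linear system for the smallest-integer solution (first nonzero entry positive) gives (1, -1, 4, 1, 1).

(1, -1, 4, 1, 1)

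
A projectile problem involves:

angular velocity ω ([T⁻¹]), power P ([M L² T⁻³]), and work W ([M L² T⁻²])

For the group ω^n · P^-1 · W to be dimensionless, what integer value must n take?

1

Balance the T exponent: (-1)·n from ω, plus −(-3) + (-2) = 1 from the rest, must sum to zero.
−n + 1 = 0, so n = 1.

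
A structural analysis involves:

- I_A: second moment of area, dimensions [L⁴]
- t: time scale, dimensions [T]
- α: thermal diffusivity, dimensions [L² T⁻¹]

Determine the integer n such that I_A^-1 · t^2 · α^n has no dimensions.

2

Balance the L exponent: (2)·n from α, plus −(4) + 2·(0) = -4 from the rest, must sum to zero.
2n − 4 = 0, so n = 2.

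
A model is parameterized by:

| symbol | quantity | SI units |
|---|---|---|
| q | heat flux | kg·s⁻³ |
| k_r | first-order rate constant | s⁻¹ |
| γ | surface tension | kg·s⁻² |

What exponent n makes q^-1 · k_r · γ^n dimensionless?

1

Balance the M exponent: (1)·n from γ, plus −(1) + (0) = -1 from the rest, must sum to zero.
n − 1 = 0, so n = 1.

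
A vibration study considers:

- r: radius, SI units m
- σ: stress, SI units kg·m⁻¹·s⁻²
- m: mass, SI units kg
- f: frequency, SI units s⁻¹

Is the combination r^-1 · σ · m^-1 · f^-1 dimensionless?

Sum the exponent of each base dimension across the product:
  M: −[r]_M + [σ]_M − [m]_M − [f]_M = −(0) + (1) − (1) − (0) = 0
  L: −[r]_L + [σ]_L − [m]_L − [f]_L = −(1) + (-1) − (0) − (0) = -2
  T: −[r]_T + [σ]_T − [m]_T − [f]_T = −(0) + (-2) − (0) − (-1) = -1
Net dimensions [L⁻² T⁻¹] ≠ [1] — not dimensionless.

no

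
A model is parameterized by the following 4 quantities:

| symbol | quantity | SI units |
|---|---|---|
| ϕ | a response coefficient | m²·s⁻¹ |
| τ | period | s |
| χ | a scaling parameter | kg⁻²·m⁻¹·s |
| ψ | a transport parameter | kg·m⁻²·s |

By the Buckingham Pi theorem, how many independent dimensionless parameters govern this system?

1

There are 4 variables and 3 base dimensions (M, L, T).
The dimension matrix has rank 3.
Independent dimensionless groups: 4 − 3 = 1.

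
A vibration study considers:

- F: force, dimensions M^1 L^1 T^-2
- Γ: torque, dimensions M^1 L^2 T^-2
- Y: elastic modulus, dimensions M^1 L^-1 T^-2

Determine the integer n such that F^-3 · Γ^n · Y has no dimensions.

2

Balance the M exponent: (1)·n from Γ, plus −3·(1) + (1) = -2 from the rest, must sum to zero.
n − 2 = 0, so n = 2.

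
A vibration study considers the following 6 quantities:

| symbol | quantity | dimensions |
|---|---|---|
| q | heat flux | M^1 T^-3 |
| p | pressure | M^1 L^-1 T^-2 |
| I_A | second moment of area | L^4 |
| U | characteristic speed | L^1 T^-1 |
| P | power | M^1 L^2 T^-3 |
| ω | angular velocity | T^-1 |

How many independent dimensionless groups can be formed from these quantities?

3

There are 6 variables and 3 base dimensions (M, L, T).
The dimension matrix has rank 3.
Independent dimensionless groups: 6 − 3 = 3.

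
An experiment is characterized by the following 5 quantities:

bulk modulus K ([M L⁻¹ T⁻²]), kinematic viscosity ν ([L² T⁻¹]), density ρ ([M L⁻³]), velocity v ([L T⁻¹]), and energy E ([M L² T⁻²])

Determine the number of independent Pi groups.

2

There are 5 variables and 3 base dimensions (M, L, T).
The dimension matrix has rank 3.
Independent dimensionless groups: 5 − 3 = 2.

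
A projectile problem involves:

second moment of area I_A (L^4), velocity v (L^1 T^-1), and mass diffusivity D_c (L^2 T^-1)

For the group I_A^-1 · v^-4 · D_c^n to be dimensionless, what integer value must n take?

4

Balance the L exponent: (2)·n from D_c, plus −(4) − 4·(1) = -8 from the rest, must sum to zero.
2n − 8 = 0, so n = 4.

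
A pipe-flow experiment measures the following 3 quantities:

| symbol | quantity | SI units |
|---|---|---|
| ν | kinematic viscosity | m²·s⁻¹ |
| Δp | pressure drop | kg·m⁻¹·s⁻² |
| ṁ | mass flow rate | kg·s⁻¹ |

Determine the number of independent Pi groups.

0

There are 3 variables and 3 base dimensions (M, L, T).
The dimension matrix has rank 3.
Independent dimensionless groups: 3 − 3 = 0.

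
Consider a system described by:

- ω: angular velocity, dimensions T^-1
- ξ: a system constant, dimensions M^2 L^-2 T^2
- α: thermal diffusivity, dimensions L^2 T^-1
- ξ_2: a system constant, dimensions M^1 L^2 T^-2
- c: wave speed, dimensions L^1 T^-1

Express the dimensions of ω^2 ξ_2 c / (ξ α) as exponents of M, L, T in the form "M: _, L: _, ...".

M: -1, L: 3, T: -6

Collect each base-dimension exponent across the product:
  M: 2·(0) − (2) − (0) + (1) + (0) = -1
  L: 2·(0) − (-2) − (2) + (2) + (1) = 3
  T: 2·(-1) − (2) − (-1) + (-2) + (-1) = -6
So the dimensions are [M⁻¹ L³ T⁻⁶].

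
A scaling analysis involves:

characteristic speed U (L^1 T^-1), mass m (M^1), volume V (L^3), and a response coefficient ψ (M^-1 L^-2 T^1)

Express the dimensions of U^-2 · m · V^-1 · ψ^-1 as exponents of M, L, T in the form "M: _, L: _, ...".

M: 2, L: -3, T: 1

Collect each base-dimension exponent across the product:
  M: −2·(0) + (1) − (0) − (-1) = 2
  L: −2·(1) + (0) − (3) − (-2) = -3
  T: −2·(-1) + (0) − (0) − (1) = 1
So the dimensions are [M² L⁻³ T].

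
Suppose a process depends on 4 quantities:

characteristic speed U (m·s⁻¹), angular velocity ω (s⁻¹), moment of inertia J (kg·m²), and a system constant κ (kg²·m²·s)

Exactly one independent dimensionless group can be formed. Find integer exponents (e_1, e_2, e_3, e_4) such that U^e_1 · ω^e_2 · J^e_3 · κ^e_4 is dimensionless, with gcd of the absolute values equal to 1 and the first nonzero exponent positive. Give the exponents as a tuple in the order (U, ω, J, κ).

M: e_1·(0) + e_2·(0) + e_3·(1) + e_4·(2) = 0
L: e_1·(1) + e_2·(0) + e_3·(2) + e_4·(2) = 0
T: e_1·(-1) + e_2·(-1) + e_3·(0) + e_4·(1) = 0
Solving this homogeneous linear system for the smallest-integer solution (first nonzero entry positive) gives (2, -1, -2, 1).

(2, -1, -2, 1)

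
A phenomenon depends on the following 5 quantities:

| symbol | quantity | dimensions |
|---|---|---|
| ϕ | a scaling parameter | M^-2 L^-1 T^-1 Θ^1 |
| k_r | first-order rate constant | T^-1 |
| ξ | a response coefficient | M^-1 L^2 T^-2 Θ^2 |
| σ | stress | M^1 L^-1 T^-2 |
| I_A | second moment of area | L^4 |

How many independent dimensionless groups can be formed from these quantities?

There are 5 variables and 4 base dimensions (M, L, T, Θ).
The dimension matrix has rank 4.
Independent dimensionless groups: 5 − 4 = 1.

1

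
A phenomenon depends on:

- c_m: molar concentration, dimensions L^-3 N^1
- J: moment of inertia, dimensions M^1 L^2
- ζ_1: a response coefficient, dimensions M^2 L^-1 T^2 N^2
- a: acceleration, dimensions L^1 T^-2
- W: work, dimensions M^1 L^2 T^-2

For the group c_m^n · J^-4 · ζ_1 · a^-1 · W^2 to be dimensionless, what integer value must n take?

-2

Balance the L exponent: (-3)·n from c_m, plus −4·(2) + (-1) − (1) + 2·(2) = -6 from the rest, must sum to zero.
-3n − 6 = 0, so n = -2.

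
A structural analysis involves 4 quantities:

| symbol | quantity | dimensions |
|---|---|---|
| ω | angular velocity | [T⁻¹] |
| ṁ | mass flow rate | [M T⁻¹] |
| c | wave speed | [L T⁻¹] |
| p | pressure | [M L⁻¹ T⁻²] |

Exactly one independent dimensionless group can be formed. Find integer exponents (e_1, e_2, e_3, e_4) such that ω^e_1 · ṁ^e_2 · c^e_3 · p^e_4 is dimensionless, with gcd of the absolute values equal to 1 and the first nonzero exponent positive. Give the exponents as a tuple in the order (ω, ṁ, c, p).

M: e_1·(0) + e_2·(1) + e_3·(0) + e_4·(1) = 0
L: e_1·(0) + e_2·(0) + e_3·(1) + e_4·(-1) = 0
T: e_1·(-1) + e_2·(-1) + e_3·(-1) + e_4·(-2) = 0
Solving this homogeneous linear system for the smallest-integer solution (first nonzero entry positive) gives (2, 1, -1, -1).

(2, 1, -1, -1)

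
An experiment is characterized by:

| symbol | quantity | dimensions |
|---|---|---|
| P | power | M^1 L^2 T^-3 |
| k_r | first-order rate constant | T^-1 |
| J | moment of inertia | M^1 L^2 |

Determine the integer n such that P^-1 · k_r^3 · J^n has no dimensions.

1

Balance the M exponent: (1)·n from J, plus −(1) + 3·(0) = -1 from the rest, must sum to zero.
n − 1 = 0, so n = 1.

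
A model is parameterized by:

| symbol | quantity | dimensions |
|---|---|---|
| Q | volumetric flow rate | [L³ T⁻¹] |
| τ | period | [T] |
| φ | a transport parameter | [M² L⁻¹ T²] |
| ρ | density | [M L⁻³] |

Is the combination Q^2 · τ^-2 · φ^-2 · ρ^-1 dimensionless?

Sum the exponent of each base dimension across the product:
  M: 2·[Q]_M − 2·[τ]_M − 2·[φ]_M − [ρ]_M = 2·(0) − 2·(0) − 2·(2) − (1) = -5
  L: 2·[Q]_L − 2·[τ]_L − 2·[φ]_L − [ρ]_L = 2·(3) − 2·(0) − 2·(-1) − (-3) = 11
  T: 2·[Q]_T − 2·[τ]_T − 2·[φ]_T − [ρ]_T = 2·(-1) − 2·(1) − 2·(2) − (0) = -8
Net dimensions [M⁻⁵ L¹¹ T⁻⁸] ≠ [1] — not dimensionless.

no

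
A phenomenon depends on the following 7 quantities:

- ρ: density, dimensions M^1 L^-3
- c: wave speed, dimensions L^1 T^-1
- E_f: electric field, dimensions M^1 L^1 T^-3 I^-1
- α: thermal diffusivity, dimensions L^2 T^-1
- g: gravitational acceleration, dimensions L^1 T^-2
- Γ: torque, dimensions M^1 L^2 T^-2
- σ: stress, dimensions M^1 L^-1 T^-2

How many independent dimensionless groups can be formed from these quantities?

3

There are 7 variables and 4 base dimensions (M, L, T, I).
The dimension matrix has rank 4.
Independent dimensionless groups: 7 − 4 = 3.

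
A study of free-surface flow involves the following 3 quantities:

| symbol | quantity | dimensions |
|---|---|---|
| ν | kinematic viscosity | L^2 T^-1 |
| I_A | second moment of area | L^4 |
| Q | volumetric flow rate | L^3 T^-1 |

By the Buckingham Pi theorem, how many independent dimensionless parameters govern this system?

1

There are 3 variables and 2 base dimensions (L, T).
The dimension matrix has rank 2.
Independent dimensionless groups: 3 − 2 = 1.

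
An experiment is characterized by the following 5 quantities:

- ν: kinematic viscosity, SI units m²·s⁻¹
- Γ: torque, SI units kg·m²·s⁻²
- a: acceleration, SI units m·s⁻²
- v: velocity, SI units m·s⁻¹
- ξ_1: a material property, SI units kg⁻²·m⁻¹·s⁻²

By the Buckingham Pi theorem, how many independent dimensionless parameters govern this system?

There are 5 variables and 3 base dimensions (M, L, T).
The dimension matrix has rank 3.
Independent dimensionless groups: 5 − 3 = 2.

2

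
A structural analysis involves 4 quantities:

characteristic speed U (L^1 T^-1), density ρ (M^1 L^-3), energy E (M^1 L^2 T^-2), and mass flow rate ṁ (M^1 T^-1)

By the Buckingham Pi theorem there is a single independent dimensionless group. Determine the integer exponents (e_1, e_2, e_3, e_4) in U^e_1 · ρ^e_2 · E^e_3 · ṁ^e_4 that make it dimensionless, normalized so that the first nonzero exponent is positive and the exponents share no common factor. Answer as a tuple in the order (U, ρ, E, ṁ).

M: e_1·(0) + e_2·(1) + e_3·(1) + e_4·(1) = 0
L: e_1·(1) + e_2·(-3) + e_3·(2) + e_4·(0) = 0
T: e_1·(-1) + e_2·(0) + e_3·(-2) + e_4·(-1) = 0
Solving this homogeneous linear system for the smallest-integer solution (first nonzero entry positive) gives (1, -1, -2, 3).

(1, -1, -2, 3)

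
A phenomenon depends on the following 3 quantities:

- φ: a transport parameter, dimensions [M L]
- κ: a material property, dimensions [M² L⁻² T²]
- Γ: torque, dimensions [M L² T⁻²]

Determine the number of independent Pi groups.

0

There are 3 variables and 3 base dimensions (M, L, T).
The dimension matrix has rank 3.
Independent dimensionless groups: 3 − 3 = 0.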